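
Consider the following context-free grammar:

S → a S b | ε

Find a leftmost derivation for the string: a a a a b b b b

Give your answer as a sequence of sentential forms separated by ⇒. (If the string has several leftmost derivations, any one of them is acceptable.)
Start with S.
Step 1: the leftmost non-terminal is S; apply S → a S b:  a S b
Step 2: the leftmost non-terminal is S; apply S → a S b:  a a S b b
Step 3: the leftmost non-terminal is S; apply S → a S b:  a a a S b b b
Step 4: the leftmost non-terminal is S; apply S → a S b:  a a a a S b b b b
Step 5: the leftmost non-terminal is S; apply S → ε:  a a a a b b b b

Final answer: S ⇒ a S b ⇒ a a S b b ⇒ a a a S b b b ⇒ a a a a S b b b b ⇒ a a a a b b b b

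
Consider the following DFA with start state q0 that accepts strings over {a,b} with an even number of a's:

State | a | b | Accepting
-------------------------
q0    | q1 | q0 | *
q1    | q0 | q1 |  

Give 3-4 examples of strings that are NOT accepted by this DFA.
Any strings that end in a non-accepting state work; for example:
"ba": q0 → q0 → q1; q1 is not accepting → rejected
"bab": q0 → q0 → q1 → q1; q1 is not accepting → rejected
"aaab": q0 → q1 → q0 → q1 → q1; q1 is not accepting → rejected
"babb": q0 → q0 → q1 → q1 → q1; q1 is not accepting → rejected

Final answer: "ba", "bab", "aaab", "babb"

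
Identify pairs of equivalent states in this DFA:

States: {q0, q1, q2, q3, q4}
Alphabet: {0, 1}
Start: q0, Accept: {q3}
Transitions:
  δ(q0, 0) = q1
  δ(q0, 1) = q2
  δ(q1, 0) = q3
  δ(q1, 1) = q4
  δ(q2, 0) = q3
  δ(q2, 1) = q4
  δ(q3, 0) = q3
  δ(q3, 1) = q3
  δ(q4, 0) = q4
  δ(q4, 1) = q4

Using the table-filling algorithm:
Round 0 – mark pairs where exactly one state is accepting: (q0,q3), (q1,q3), (q2,q3), (q3,q4)
Round 1 – newly marked: (q0,q1) [on 0: q1 vs q3, already marked]; (q0,q2) [on 0: q1 vs q3, already marked]; (q1,q4) [on 0: q3 vs q4, already marked]; (q2,q4) [on 0: q3 vs q4, already marked]
Round 2 – newly marked: (q0,q4) [on 0: q1 vs q4, already marked]
No further pairs can be marked.
(q1, q2) unmarked: δ(q1,0)=q3, δ(q2,0)=q3; δ(q1,1)=q4, δ(q2,1)=q4 → equivalent
Equivalent pairs: (q1, q2)

Final answer: Equivalent pairs: (q1, q2)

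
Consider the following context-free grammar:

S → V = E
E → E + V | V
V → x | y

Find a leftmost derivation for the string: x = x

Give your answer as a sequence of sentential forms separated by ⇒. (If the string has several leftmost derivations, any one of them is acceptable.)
Start with S.
Step 1: the leftmost non-terminal is S; apply S → V = E:  V = E
Step 2: the leftmost non-terminal is V; apply V → x:  x = E
Step 3: the leftmost non-terminal is E; apply E → V:  x = V
Step 4: the leftmost non-terminal is V; apply V → x:  x = x

Final answer: S ⇒ V = E ⇒ x = E ⇒ x = V ⇒ x = x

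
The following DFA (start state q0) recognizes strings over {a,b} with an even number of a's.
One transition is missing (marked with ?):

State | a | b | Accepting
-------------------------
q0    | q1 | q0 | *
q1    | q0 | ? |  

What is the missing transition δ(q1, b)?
q1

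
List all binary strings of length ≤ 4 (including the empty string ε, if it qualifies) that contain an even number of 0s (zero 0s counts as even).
Checking every binary string of length 0 to 4:
  Length 0: accepted: ε | rejected: (none)
  Length 1: accepted: 1 | rejected: 0
  Length 2: accepted: 00, 11 | rejected: 01, 10
  Length 3: accepted: 001, 010, 100, 111 | rejected: 000, 011, 101, 110
  Length 4: accepted: 0000, 0011, 0101, 0110, 1001, 1010, 1100, 1111 | rejected: 0001, 0010, 0100, 0111, 1000, 1011, 1101, 1110
Total: 16 string(s).

Final answer: ε, 1, 00, 11, 001, 010, 100, 111, 0000, 0011, 0101, 0110, 1001, 1010, 1100, 1111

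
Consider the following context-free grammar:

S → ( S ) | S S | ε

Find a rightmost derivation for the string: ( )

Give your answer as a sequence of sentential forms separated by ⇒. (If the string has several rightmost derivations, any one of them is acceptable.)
Start with S.
Step 1: the rightmost non-terminal is S; apply S → ( S ):  ( S )
Step 2: the rightmost non-terminal is S; apply S → ε:  ( )

Final answer: S ⇒ ( S ) ⇒ ( )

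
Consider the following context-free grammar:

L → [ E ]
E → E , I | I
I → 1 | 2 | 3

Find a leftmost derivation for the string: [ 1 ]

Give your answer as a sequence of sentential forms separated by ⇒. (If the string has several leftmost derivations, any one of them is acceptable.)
Start with L.
Step 1: the leftmost non-terminal is L; apply L → [ E ]:  [ E ]
Step 2: the leftmost non-terminal is E; apply E → I:  [ I ]
Step 3: the leftmost non-terminal is I; apply I → 1:  [ 1 ]

Final answer: L ⇒ [ E ] ⇒ [ I ] ⇒ [ 1 ]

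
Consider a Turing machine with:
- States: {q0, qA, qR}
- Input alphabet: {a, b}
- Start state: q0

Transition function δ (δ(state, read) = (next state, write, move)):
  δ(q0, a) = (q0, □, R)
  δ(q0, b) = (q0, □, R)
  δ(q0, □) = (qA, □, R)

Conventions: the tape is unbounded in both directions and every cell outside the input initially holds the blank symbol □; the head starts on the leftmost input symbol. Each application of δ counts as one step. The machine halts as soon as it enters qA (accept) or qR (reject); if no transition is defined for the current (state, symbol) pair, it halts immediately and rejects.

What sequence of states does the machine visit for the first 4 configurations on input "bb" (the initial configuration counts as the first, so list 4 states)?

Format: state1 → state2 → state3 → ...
Step 0: [q0]bb (head at position 0)
Step 1: δ(q0, b) = (q0, □, R)  ⊢  □[q0]b (head at position 1)
Step 2: δ(q0, b) = (q0, □, R)  ⊢  □□[q0]□ (head at position 2)
Step 3: δ(q0, □) = (qA, □, R)  ⊢  □□□[qA]□ (head at position 3)
Reading off the states of these 4 configurations: q0 → q0 → q0 → qA

Final answer: q0 → q0 → q0 → qA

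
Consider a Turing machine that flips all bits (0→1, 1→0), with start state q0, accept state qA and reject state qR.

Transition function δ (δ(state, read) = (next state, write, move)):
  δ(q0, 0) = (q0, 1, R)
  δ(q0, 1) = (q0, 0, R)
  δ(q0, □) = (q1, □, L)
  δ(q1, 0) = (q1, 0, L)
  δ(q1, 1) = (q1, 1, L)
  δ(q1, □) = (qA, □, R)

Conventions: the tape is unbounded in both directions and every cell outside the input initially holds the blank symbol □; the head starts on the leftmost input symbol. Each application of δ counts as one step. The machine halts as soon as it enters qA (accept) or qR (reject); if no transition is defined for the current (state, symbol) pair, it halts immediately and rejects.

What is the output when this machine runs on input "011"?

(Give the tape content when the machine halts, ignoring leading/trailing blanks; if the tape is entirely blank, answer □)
Step 0: [q0]011 (head at position 0)
Step 1: δ(q0, 0) = (q0, 1, R)  ⊢  1[q0]11 (head at position 1)
Step 2: δ(q0, 1) = (q0, 0, R)  ⊢  10[q0]1 (head at position 2)
Step 3: δ(q0, 1) = (q0, 0, R)  ⊢  100[q0]□ (head at position 3)
Step 4: δ(q0, □) = (q1, □, L)  ⊢  10[q1]0□ (head at position 2)
Step 5: δ(q1, 0) = (q1, 0, L)  ⊢  1[q1]00□ (head at position 1)
Step 6: δ(q1, 0) = (q1, 0, L)  ⊢  [q1]100□ (head at position 0)
Step 7: δ(q1, 1) = (q1, 1, L)  ⊢  [q1]□100□ (head at position -1)
Step 8: δ(q1, □) = (qA, □, R)  ⊢  □[qA]100□ (head at position 0)
The machine is in qA, so it halts and accepts.
Tape content when halted (ignoring surrounding blanks): 100

Final answer: Output: 100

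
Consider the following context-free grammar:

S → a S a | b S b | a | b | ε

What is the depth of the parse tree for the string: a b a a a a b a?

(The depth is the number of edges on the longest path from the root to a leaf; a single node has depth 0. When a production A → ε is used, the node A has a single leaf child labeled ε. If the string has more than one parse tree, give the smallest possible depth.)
The string has even length 8, so its (unique) parse tree peels off matching outer symbols: S → a S a, S → b S b, S → a S a, S → a S a, and finally S → ε for the empty middle.
The S nodes are at depths 0..4; the ε leaf under the innermost S is at depth 5 (terminal leaves are at depths 1..4).
Depth = 5.

Final answer: 5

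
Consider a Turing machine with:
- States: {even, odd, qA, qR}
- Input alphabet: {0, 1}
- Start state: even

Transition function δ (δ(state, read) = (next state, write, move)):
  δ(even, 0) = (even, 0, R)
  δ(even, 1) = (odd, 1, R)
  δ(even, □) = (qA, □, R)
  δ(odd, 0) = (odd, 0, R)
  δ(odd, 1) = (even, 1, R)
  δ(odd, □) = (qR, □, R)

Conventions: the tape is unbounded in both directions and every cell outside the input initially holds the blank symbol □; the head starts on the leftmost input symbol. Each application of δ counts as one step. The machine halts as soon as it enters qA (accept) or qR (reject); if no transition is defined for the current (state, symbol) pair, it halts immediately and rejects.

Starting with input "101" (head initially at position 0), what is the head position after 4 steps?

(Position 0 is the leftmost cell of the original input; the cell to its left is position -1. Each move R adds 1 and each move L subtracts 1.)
Step 0: [even]101 (head at position 0)
Step 1: δ(even, 1) = (odd, 1, R)  ⊢  1[odd]01 (head at position 1)
Step 2: δ(odd, 0) = (odd, 0, R)  ⊢  10[odd]1 (head at position 2)
Step 3: δ(odd, 1) = (even, 1, R)  ⊢  101[even]□ (head at position 3)
Step 4: δ(even, □) = (qA, □, R)  ⊢  101□[qA]□ (head at position 4)
Head position after 4 steps: 4

Final answer: Position 4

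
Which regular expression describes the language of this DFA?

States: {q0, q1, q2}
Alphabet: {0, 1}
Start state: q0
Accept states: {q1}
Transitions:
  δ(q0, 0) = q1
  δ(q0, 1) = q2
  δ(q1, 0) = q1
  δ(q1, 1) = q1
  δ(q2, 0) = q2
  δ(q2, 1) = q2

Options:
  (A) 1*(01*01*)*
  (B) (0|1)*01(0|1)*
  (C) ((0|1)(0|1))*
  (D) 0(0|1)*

Testing sample strings against the DFA:
  '00000' -> accepted
  '10001' -> rejected
  '10' -> rejected
  '01' -> accepted
Checking each option for a counterexample:
  (A) 1*(01*01*)*: ε is rejected by the DFA but matches the regex → eliminated
  (B) (0|1)*01(0|1)*: '0' is accepted by the DFA but does not match the regex → eliminated
  (C) ((0|1)(0|1))*: ε is rejected by the DFA but matches the regex → eliminated
  (D) 0(0|1)*: agrees with the DFA on all strings of length ≤ 4
Only (D) 0(0|1)* is consistent with the DFA.

Final answer: (D) 0(0|1)*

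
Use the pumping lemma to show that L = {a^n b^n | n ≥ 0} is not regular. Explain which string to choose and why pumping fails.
Language: L = {a^n b^n | n ≥ 0} (equal numbers of a's followed by b's)
Step 1: Assume for contradiction that L is regular, with pumping length p.
Step 2: Choose s = a^p b^p. Then s ∈ L (it has p a's followed by p b's) and |s| ≥ p.
Step 3: Consider any decomposition s = xyz with |xy| ≤ p and |y| > 0. Since |xy| ≤ p and the first p symbols of s are all a's, y = a^k for some k with 1 ≤ k ≤ p.
Step 4: Pumping up (i = 2): xy²z = a^(p+k) b^p, which has more a's than b's, so xy²z ∉ L.
This contradicts the pumping lemma, so L is not regular.

Final answer: Choose s = a^p b^p. Since |xy| ≤ p, y = a^k with k ≥ 1. Then xy²z = a^(p+k) b^p ∉ L.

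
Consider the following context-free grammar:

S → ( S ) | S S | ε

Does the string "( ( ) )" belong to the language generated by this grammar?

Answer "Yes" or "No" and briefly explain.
A derivation exists: S ⇒ ( S ) ⇒ ( ( S ) ) ⇒ ( ( ) ) (using S → ( S ) twice, then S → ε).

Final answer: Yes - a valid derivation exists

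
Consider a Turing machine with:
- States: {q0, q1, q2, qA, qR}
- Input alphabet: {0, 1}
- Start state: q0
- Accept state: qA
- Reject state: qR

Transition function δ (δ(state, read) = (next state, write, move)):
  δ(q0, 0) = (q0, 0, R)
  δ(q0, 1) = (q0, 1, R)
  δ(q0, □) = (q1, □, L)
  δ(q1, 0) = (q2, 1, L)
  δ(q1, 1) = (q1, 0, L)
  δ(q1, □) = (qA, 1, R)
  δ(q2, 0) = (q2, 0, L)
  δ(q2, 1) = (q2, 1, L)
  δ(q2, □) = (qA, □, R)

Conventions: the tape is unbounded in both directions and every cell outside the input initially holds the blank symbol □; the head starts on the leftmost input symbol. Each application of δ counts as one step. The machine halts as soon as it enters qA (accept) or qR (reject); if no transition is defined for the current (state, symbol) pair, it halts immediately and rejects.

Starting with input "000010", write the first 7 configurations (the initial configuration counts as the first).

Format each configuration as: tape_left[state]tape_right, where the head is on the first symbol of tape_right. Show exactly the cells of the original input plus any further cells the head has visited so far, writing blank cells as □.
Step 0: [q0]000010 (head at position 0)
Step 1: δ(q0, 0) = (q0, 0, R)  ⊢  0[q0]00010 (head at position 1)
Step 2: δ(q0, 0) = (q0, 0, R)  ⊢  00[q0]0010 (head at position 2)
Step 3: δ(q0, 0) = (q0, 0, R)  ⊢  000[q0]010 (head at position 3)
Step 4: δ(q0, 0) = (q0, 0, R)  ⊢  0000[q0]10 (head at position 4)
Step 5: δ(q0, 1) = (q0, 1, R)  ⊢  00001[q0]0 (head at position 5)
Step 6: δ(q0, 0) = (q0, 0, R)  ⊢  000010[q0]□ (head at position 6)

Final answer: [q0]000010 ⊢ 0[q0]00010 ⊢ 00[q0]0010 ⊢ 000[q0]010 ⊢ 0000[q0]10 ⊢ 00001[q0]0 ⊢ 000010[q0]□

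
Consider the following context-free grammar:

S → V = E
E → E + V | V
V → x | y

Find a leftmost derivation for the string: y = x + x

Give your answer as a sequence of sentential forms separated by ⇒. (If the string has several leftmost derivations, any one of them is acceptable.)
Start with S.
Step 1: the leftmost non-terminal is S; apply S → V = E:  V = E
Step 2: the leftmost non-terminal is V; apply V → y:  y = E
Step 3: the leftmost non-terminal is E; apply E → E + V:  y = E + V
Step 4: the leftmost non-terminal is E; apply E → V:  y = V + V
Step 5: the leftmost non-terminal is V; apply V → x:  y = x + V
Step 6: the leftmost non-terminal is V; apply V → x:  y = x + x

Final answer: S ⇒ V = E ⇒ y = E ⇒ y = E + V ⇒ y = V + V ⇒ y = x + V ⇒ y = x + x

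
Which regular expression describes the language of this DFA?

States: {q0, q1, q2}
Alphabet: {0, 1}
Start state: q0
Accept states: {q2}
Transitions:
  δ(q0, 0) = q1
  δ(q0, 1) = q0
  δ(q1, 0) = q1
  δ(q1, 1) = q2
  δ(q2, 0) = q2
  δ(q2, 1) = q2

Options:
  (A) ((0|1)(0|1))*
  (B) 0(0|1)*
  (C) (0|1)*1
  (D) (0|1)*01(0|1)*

Testing sample strings against the DFA:
  '1110' -> rejected
  '001' -> accepted
  '001' -> accepted
  '11' -> rejected
Checking each option for a counterexample:
  (A) ((0|1)(0|1))*: ε is rejected by the DFA but matches the regex → eliminated
  (B) 0(0|1)*: '0' is rejected by the DFA but matches the regex → eliminated
  (C) (0|1)*1: '1' is rejected by the DFA but matches the regex → eliminated
  (D) (0|1)*01(0|1)*: agrees with the DFA on all strings of length ≤ 4
Only (D) (0|1)*01(0|1)* is consistent with the DFA.

Final answer: (D) (0|1)*01(0|1)*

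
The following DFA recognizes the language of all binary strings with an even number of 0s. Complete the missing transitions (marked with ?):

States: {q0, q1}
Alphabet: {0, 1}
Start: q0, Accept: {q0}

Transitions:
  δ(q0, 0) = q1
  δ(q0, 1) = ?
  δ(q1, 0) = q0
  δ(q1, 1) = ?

What each state remembers (consistent with the given transitions and accept states):
  q0: an even number of 0s has been read so far
  q1: an odd number of 0s has been read so far
Filling in the missing entries:
  δ(q0, 1): in q0 (an even number of 0s has been read so far), after reading 1 we have: an even number of 0s has been read so far → q0
  δ(q1, 1): in q1 (an odd number of 0s has been read so far), after reading 1 we have: an odd number of 0s has been read so far → q1

Final answer: δ(q0, 1) = q0; δ(q1, 1) = q1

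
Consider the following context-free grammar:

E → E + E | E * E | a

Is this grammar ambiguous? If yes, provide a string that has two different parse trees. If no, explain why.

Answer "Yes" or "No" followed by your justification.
Two different leftmost derivations of a + a * a:
  (1) E ⇒ E + E ⇒ a + E ⇒ a + E * E ⇒ a + a * E ⇒ a + a * a   (tree groups a + (a * a))
  (2) E ⇒ E * E ⇒ E + E * E ⇒ a + E * E ⇒ a + a * E ⇒ a + a * a   (tree groups (a + a) * a)
Two distinct leftmost derivations = two distinct parse trees, so the grammar is ambiguous.

Final answer: Yes - the string 'a + a * a' has two distinct leftmost derivations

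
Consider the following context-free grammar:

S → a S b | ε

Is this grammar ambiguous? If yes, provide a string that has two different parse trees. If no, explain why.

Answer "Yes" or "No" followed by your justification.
At every step exactly one production applies: if the remaining string to generate is non-empty it starts with a and ends with b, forcing S → a S b; if it is empty, S → ε is forced. Hence each string a^n b^n has exactly one derivation (S → a S b applied n times, then S → ε) and one parse tree.

Final answer: No - the grammar is unambiguous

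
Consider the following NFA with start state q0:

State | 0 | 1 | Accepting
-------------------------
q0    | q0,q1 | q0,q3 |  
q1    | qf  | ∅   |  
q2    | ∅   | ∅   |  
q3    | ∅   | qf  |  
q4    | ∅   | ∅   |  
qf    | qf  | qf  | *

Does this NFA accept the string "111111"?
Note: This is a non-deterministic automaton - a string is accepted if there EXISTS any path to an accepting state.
Track the set of states the NFA could be in: start {q0}
Read '1': {q0} → {q0, q3}
Read '1': {q0, q3} → {q0, q3, qf}
Read '1': {q0, q3, qf} → {q0, q3, qf}
Read '1': {q0, q3, qf} → {q0, q3, qf}
Read '1': {q0, q3, qf} → {q0, q3, qf}
Read '1': {q0, q3, qf} → {q0, q3, qf}
Final set {q0, q3, qf} contains accepting state(s) {qf} → accepted.

Final answer: Yes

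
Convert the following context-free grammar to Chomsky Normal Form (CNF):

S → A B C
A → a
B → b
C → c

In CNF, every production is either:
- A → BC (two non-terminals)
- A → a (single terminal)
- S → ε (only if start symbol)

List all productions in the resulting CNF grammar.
The grammar has no ε-productions or unit productions to eliminate.
A → a is already in CNF (single terminal) – keep it.
B → b is already in CNF (single terminal) – keep it.
C → c is already in CNF (single terminal) – keep it.
S → A B C has 3 symbols on the right: break it into binary productions S → A X0, X0 → B C.
Resulting CNF grammar (5 productions): A → a; B → b; C → c; S → A X0; X0 → B C

Final answer: A → a; B → b; C → c; S → A X0; X0 → B C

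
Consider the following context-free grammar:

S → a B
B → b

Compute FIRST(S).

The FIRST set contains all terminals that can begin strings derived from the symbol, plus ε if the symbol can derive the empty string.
S has the single production S → a B, whose right-hand side begins with the terminal a. So FIRST(S) = {a}.

Final answer: {a}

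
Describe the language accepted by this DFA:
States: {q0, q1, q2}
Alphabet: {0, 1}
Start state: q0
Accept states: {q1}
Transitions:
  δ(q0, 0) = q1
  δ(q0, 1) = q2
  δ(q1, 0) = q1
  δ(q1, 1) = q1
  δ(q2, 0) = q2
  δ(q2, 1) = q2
Analyzing the DFA structure:
Start state: q0
Accept states: {q1}
Interpreting what each state remembers (checking against the transitions):
  q0: nothing has been read yet
  q1: the first symbol was 0
  q2: the first symbol was 1 (trap state)
  δ(q0, 0): in q0 (nothing has been read yet), after reading 0 we have: the first symbol was 0 → q1
  δ(q0, 1): in q0 (nothing has been read yet), after reading 1 we have: the first symbol was 1 (trap state) → q2
  δ(q1, 0): in q1 (the first symbol was 0), after reading 0 we have: the first symbol was 0 → q1
  δ(q1, 1): in q1 (the first symbol was 0), after reading 1 we have: the first symbol was 0 → q1
  δ(q2, 0): in q2 (the first symbol was 1 (trap state)), after reading 0 we have: the first symbol was 1 (trap state) → q2
  δ(q2, 1): in q2 (the first symbol was 1 (trap state)), after reading 1 we have: the first symbol was 1 (trap state) → q2
A string is accepted iff it ends in {q1}, i.e. the first symbol was 0.
Language: All binary strings starting with 0

Final answer: All binary strings starting with 0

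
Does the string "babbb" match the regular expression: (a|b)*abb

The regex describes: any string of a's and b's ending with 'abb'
No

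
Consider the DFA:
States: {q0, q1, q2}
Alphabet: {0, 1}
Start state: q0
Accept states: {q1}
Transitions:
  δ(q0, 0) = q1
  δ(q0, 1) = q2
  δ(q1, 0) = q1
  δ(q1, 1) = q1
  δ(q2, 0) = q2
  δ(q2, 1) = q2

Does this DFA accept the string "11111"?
Processing string "11111":
  q0 --1--> q2
  q2 --1--> q2
  q2 --1--> q2
  q2 --1--> q2
  q2 --1--> q2
Final state: q2
Accept states: {q1}
q2 is not an accept state, so the string is rejected.

Final answer: No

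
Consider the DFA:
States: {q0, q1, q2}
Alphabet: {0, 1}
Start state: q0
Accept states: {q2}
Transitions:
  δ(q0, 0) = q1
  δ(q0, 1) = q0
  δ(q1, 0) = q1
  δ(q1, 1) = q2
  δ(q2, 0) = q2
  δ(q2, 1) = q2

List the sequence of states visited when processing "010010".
Starting at q0
Read '0': q0 -> q1
Read '1': q1 -> q2
Read '0': q2 -> q2
Read '0': q2 -> q2
Read '1': q2 -> q2
Read '0': q2 -> q2

Final answer: q0 -> q1 -> q2 -> q2 -> q2 -> q2 -> q2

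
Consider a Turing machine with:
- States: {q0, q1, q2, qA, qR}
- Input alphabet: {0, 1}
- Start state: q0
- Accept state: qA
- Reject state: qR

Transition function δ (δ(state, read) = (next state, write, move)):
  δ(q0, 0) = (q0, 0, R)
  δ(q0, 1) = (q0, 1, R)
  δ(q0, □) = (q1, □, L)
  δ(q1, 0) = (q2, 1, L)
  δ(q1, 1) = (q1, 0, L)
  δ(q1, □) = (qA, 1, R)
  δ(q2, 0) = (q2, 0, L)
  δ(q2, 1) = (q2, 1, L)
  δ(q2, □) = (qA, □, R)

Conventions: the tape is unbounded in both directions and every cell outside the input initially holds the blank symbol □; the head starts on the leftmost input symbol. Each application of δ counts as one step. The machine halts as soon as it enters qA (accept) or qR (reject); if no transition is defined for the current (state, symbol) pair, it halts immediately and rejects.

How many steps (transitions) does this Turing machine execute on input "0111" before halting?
Step 0: [q0]0111 (head at position 0)
Step 1: δ(q0, 0) = (q0, 0, R)  ⊢  0[q0]111 (head at position 1)
Step 2: δ(q0, 1) = (q0, 1, R)  ⊢  01[q0]11 (head at position 2)
Step 3: δ(q0, 1) = (q0, 1, R)  ⊢  011[q0]1 (head at position 3)
Step 4: δ(q0, 1) = (q0, 1, R)  ⊢  0111[q0]□ (head at position 4)
Step 5: δ(q0, □) = (q1, □, L)  ⊢  011[q1]1□ (head at position 3)
Step 6: δ(q1, 1) = (q1, 0, L)  ⊢  01[q1]10□ (head at position 2)
Step 7: δ(q1, 1) = (q1, 0, L)  ⊢  0[q1]100□ (head at position 1)
Step 8: δ(q1, 1) = (q1, 0, L)  ⊢  [q1]0000□ (head at position 0)
Step 9: δ(q1, 0) = (q2, 1, L)  ⊢  [q2]□1000□ (head at position -1)
Step 10: δ(q2, □) = (qA, □, R)  ⊢  □[qA]1000□ (head at position 0)
The machine is in qA, so it halts and accepts.
Number of transitions executed: 10.

Final answer: 10 steps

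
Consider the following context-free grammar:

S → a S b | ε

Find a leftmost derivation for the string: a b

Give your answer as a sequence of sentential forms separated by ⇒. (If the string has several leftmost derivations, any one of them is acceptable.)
Start with S.
Step 1: the leftmost non-terminal is S; apply S → a S b:  a S b
Step 2: the leftmost non-terminal is S; apply S → ε:  a b

Final answer: S ⇒ a S b ⇒ a b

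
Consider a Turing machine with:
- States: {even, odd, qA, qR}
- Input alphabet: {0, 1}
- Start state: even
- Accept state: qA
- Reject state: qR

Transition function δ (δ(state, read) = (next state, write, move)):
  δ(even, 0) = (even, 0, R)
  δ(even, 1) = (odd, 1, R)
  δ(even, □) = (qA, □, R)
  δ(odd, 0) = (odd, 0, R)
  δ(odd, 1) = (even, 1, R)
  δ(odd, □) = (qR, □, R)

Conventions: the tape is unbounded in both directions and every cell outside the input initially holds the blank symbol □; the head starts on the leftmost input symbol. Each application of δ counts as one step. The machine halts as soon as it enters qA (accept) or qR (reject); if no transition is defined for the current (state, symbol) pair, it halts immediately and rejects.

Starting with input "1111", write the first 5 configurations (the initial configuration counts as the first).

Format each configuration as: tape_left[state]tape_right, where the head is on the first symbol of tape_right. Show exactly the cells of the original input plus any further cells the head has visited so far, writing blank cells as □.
Step 0: [even]1111 (head at position 0)
Step 1: δ(even, 1) = (odd, 1, R)  ⊢  1[odd]111 (head at position 1)
Step 2: δ(odd, 1) = (even, 1, R)  ⊢  11[even]11 (head at position 2)
Step 3: δ(even, 1) = (odd, 1, R)  ⊢  111[odd]1 (head at position 3)
Step 4: δ(odd, 1) = (even, 1, R)  ⊢  1111[even]□ (head at position 4)

Final answer: [even]1111 ⊢ 1[odd]111 ⊢ 11[even]11 ⊢ 111[odd]1 ⊢ 1111[even]□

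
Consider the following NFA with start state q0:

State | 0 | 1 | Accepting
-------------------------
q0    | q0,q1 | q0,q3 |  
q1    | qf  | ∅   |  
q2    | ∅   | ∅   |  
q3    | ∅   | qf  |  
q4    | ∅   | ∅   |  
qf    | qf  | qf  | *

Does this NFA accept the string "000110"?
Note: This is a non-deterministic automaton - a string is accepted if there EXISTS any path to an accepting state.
Track the set of states the NFA could be in: start {q0}
Read '0': {q0} → {q0, q1}
Read '0': {q0, q1} → {q0, q1, qf}
Read '0': {q0, q1, qf} → {q0, q1, qf}
Read '1': {q0, q1, qf} → {q0, q3, qf}
Read '1': {q0, q3, qf} → {q0, q3, qf}
Read '0': {q0, q3, qf} → {q0, q1, qf}
Final set {q0, q1, qf} contains accepting state(s) {qf} → accepted.

Final answer: Yes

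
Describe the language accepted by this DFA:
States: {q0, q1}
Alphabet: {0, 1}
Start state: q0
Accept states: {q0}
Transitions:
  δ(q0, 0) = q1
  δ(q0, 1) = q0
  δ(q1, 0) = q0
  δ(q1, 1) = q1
Analyzing the DFA structure:
Start state: q0
Accept states: {q0}
Interpreting what each state remembers (checking against the transitions):
  q0: an even number of 0s has been read so far
  q1: an odd number of 0s has been read so far
  δ(q0, 0): in q0 (an even number of 0s has been read so far), after reading 0 we have: an odd number of 0s has been read so far → q1
  δ(q0, 1): in q0 (an even number of 0s has been read so far), after reading 1 we have: an even number of 0s has been read so far → q0
  δ(q1, 0): in q1 (an odd number of 0s has been read so far), after reading 0 we have: an even number of 0s has been read so far → q0
  δ(q1, 1): in q1 (an odd number of 0s has been read so far), after reading 1 we have: an odd number of 0s has been read so far → q1
A string is accepted iff it ends in {q0}, i.e. an even number of 0s has been read so far.
Language: All binary strings with an even number of 0s

Final answer: All binary strings with an even number of 0s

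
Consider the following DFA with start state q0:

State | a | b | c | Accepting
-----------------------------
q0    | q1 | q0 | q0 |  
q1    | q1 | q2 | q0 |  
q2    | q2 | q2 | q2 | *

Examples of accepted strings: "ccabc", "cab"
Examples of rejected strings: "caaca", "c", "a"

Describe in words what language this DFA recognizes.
strings over {a,b,c} containing 'ab' as substring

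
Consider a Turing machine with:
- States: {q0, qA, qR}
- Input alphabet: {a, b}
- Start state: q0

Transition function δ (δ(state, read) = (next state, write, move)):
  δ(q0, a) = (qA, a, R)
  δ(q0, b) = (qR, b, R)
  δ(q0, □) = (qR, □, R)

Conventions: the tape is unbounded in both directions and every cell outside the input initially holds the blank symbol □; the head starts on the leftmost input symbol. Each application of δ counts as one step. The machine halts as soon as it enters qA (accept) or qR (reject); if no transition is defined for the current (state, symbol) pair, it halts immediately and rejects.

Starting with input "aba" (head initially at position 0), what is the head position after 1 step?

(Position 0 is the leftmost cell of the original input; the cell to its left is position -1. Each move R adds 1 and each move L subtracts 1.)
Step 0: [q0]aba (head at position 0)
Step 1: δ(q0, a) = (qA, a, R)  ⊢  a[qA]ba (head at position 1)
Head position after 1 step: 1

Final answer: Position 1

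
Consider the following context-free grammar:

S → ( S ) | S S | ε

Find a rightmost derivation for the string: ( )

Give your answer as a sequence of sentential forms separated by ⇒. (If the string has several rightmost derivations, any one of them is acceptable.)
Start with S.
Step 1: the rightmost non-terminal is S; apply S → ( S ):  ( S )
Step 2: the rightmost non-terminal is S; apply S → ε:  ( )

Final answer: S ⇒ ( S ) ⇒ ( )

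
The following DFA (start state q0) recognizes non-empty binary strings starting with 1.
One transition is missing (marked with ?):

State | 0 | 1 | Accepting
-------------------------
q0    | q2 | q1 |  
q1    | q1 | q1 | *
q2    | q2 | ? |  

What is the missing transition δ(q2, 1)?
q2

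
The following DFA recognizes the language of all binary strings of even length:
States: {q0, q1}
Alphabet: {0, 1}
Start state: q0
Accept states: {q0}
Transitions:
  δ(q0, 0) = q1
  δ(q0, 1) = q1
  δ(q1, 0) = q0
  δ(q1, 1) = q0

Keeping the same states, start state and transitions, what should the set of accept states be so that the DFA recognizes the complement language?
The DFA is complete (every state has a transition on every symbol), so the complement
is recognized by the same DFA with accepting and non-accepting states swapped.
Original accept states: {q0}
Complement accept states = All states - Original accept states
= {q0, q1} - {q0}
= {q1}
Complement language: strings of ODD length

Final answer: {q1}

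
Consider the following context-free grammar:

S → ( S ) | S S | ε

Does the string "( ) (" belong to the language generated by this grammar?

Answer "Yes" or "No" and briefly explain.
Each production adds parentheses only in matched pairs (S → ( S )) or none at all, so every derived string has equally many '(' and ')'. The string ( ) ( has two '(' and one ')', so it cannot be derived.

Final answer: No - no valid derivation exists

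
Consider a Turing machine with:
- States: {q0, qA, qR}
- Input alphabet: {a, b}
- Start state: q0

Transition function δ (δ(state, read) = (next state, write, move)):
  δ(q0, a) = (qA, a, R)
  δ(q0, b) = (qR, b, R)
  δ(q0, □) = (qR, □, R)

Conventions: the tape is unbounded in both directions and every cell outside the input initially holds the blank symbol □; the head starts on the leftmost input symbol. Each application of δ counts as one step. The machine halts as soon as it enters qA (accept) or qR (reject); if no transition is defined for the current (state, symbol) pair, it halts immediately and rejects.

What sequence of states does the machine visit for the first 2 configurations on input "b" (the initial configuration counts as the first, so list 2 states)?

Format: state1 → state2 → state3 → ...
Step 0: [q0]b (head at position 0)
Step 1: δ(q0, b) = (qR, b, R)  ⊢  b[qR]□ (head at position 1)
Reading off the states of these 2 configurations: q0 → qR

Final answer: q0 → qR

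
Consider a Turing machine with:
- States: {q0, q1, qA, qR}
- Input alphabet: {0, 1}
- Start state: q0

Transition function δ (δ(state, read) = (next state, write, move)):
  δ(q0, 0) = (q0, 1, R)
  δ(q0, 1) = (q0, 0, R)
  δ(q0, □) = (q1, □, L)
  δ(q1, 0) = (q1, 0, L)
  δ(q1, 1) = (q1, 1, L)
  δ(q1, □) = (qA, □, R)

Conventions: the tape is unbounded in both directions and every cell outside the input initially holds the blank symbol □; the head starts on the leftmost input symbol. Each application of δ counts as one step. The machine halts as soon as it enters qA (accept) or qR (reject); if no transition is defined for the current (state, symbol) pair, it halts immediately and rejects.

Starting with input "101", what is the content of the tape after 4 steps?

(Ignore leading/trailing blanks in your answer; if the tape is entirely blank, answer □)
Step 0: [q0]101 (head at position 0)
Step 1: δ(q0, 1) = (q0, 0, R)  ⊢  0[q0]01 (head at position 1)
Step 2: δ(q0, 0) = (q0, 1, R)  ⊢  01[q0]1 (head at position 2)
Step 3: δ(q0, 1) = (q0, 0, R)  ⊢  010[q0]□ (head at position 3)
Step 4: δ(q0, □) = (q1, □, L)  ⊢  01[q1]0□ (head at position 2)
Tape after 4 steps (ignoring surrounding blanks): 010

Final answer: Tape: 010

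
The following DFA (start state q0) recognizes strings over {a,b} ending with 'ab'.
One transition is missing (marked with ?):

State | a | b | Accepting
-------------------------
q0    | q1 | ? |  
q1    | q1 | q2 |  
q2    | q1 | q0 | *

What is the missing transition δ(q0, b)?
q0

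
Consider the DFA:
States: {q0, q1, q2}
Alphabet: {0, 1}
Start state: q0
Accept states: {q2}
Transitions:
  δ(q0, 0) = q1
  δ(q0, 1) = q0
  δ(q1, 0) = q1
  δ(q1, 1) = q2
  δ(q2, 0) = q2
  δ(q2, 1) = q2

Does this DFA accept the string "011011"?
Processing string "011011":
  q0 --0--> q1
  q1 --1--> q2
  q2 --1--> q2
  q2 --0--> q2
  q2 --1--> q2
  q2 --1--> q2
Final state: q2
Accept states: {q2}
q2 is an accept state, so the string is accepted.

Final answer: Yes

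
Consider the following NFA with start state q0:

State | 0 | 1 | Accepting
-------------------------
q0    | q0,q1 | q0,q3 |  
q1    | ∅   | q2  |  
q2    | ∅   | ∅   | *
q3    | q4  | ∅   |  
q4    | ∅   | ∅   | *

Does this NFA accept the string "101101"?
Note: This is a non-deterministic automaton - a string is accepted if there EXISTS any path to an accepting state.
Track the set of states the NFA could be in: start {q0}
Read '1': {q0} → {q0, q3}
Read '0': {q0, q3} → {q0, q1, q4}
Read '1': {q0, q1, q4} → {q0, q2, q3}
Read '1': {q0, q2, q3} → {q0, q3}
Read '0': {q0, q3} → {q0, q1, q4}
Read '1': {q0, q1, q4} → {q0, q2, q3}
Final set {q0, q2, q3} contains accepting state(s) {q2} → accepted.

Final answer: Yes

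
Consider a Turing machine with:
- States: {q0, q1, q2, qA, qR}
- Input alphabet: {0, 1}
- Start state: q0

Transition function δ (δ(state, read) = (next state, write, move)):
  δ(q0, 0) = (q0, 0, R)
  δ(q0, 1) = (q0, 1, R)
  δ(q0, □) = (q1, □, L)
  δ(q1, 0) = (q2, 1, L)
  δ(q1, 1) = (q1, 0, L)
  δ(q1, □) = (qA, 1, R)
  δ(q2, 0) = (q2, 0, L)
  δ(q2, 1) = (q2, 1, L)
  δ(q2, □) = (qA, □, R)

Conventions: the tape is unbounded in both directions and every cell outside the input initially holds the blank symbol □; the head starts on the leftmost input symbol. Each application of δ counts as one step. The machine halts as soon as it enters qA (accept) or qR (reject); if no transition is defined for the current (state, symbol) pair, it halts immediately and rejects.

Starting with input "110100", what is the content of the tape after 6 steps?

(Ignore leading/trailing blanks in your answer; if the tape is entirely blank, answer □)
Step 0: [q0]110100 (head at position 0)
Step 1: δ(q0, 1) = (q0, 1, R)  ⊢  1[q0]10100 (head at position 1)
Step 2: δ(q0, 1) = (q0, 1, R)  ⊢  11[q0]0100 (head at position 2)
Step 3: δ(q0, 0) = (q0, 0, R)  ⊢  110[q0]100 (head at position 3)
Step 4: δ(q0, 1) = (q0, 1, R)  ⊢  1101[q0]00 (head at position 4)
Step 5: δ(q0, 0) = (q0, 0, R)  ⊢  11010[q0]0 (head at position 5)
Step 6: δ(q0, 0) = (q0, 0, R)  ⊢  110100[q0]□ (head at position 6)
Tape after 6 steps (ignoring surrounding blanks): 110100

Final answer: Tape: 110100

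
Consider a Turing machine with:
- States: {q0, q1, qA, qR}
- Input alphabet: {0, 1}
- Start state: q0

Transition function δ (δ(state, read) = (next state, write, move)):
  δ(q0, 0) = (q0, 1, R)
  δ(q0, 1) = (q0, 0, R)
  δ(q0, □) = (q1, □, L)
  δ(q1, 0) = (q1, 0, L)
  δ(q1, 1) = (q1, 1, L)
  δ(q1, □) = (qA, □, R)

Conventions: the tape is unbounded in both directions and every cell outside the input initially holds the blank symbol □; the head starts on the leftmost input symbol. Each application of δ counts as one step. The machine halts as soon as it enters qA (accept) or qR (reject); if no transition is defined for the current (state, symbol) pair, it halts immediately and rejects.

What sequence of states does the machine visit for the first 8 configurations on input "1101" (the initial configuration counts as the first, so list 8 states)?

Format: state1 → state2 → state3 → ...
Step 0: [q0]1101 (head at position 0)
Step 1: δ(q0, 1) = (q0, 0, R)  ⊢  0[q0]101 (head at position 1)
Step 2: δ(q0, 1) = (q0, 0, R)  ⊢  00[q0]01 (head at position 2)
Step 3: δ(q0, 0) = (q0, 1, R)  ⊢  001[q0]1 (head at position 3)
Step 4: δ(q0, 1) = (q0, 0, R)  ⊢  0010[q0]□ (head at position 4)
Step 5: δ(q0, □) = (q1, □, L)  ⊢  001[q1]0□ (head at position 3)
Step 6: δ(q1, 0) = (q1, 0, L)  ⊢  00[q1]10□ (head at position 2)
Step 7: δ(q1, 1) = (q1, 1, L)  ⊢  0[q1]010□ (head at position 1)
Reading off the states of these 8 configurations: q0 → q0 → q0 → q0 → q0 → q1 → q1 → q1

Final answer: q0 → q0 → q0 → q0 → q0 → q1 → q1 → q1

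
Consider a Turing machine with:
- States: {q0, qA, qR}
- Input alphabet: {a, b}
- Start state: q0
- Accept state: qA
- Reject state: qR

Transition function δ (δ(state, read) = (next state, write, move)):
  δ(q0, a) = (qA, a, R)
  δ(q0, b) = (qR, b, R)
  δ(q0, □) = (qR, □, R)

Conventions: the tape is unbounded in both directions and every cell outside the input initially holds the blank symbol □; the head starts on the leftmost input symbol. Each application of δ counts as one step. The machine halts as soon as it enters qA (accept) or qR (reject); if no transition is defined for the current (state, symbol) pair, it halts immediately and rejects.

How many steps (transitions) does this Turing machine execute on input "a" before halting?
Step 0: [q0]a (head at position 0)
Step 1: δ(q0, a) = (qA, a, R)  ⊢  a[qA]□ (head at position 1)
The machine is in qA, so it halts and accepts.
Number of transitions executed: 1.

Final answer: 1 steps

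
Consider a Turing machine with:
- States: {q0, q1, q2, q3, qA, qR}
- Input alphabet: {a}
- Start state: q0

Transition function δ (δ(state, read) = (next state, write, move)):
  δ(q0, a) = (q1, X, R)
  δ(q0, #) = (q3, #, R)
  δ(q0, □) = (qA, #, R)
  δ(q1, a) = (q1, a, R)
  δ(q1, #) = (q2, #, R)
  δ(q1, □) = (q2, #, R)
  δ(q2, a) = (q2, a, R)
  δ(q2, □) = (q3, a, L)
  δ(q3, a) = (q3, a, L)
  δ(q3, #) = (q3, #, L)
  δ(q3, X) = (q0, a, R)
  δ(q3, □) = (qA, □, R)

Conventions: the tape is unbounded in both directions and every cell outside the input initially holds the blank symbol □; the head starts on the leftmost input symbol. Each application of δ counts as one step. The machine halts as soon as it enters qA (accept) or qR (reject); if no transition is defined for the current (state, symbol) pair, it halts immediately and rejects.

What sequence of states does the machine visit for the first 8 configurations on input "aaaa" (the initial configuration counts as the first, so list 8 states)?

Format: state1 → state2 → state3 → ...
Step 0: [q0]aaaa (head at position 0)
Step 1: δ(q0, a) = (q1, X, R)  ⊢  X[q1]aaa (head at position 1)
Step 2: δ(q1, a) = (q1, a, R)  ⊢  Xa[q1]aa (head at position 2)
Step 3: δ(q1, a) = (q1, a, R)  ⊢  Xaa[q1]a (head at position 3)
Step 4: δ(q1, a) = (q1, a, R)  ⊢  Xaaa[q1]□ (head at position 4)
Step 5: δ(q1, □) = (q2, #, R)  ⊢  Xaaa#[q2]□ (head at position 5)
Step 6: δ(q2, □) = (q3, a, L)  ⊢  Xaaa[q3]#a (head at position 4)
Step 7: δ(q3, #) = (q3, #, L)  ⊢  Xaa[q3]a#a (head at position 3)
Reading off the states of these 8 configurations: q0 → q1 → q1 → q1 → q1 → q2 → q3 → q3

Final answer: q0 → q1 → q1 → q1 → q1 → q2 → q3 → q3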